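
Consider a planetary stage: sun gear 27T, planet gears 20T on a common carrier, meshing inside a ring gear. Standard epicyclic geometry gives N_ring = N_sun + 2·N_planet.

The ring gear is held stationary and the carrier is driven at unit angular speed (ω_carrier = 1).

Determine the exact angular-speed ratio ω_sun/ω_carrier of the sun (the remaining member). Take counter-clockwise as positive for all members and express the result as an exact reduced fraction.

N_ring = 27 + 2·20 = 67
27(ω_s−ω_c) = −67(ω_r−ω_c),  ω_r=0, ω_c=1
ω_s = 1 − (67/27)(0−1) = 94/27
ω_s/ω_c = 94/27

94/27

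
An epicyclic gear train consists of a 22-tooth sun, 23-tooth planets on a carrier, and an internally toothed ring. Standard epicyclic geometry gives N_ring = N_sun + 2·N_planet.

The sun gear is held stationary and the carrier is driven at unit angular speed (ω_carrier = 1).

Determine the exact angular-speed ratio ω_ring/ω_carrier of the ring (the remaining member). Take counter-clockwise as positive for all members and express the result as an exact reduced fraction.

N_ring = 22 + 2·23 = 68
22(ω_s−ω_c) = −68(ω_r−ω_c),  ω_s=0, ω_c=1
ω_r = 1 − (22/68)(0−1) = 45/34
ω_r/ω_c = 45/34

45/34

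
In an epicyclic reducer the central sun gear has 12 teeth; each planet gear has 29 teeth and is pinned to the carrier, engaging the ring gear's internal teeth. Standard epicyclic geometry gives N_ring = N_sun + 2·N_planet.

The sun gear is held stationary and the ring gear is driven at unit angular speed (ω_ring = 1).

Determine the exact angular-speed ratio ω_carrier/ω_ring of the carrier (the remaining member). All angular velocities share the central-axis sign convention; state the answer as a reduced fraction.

N_ring = 12 + 2·29 = 70
12(ω_s−ω_c) = −70(ω_r−ω_c),  ω_s=0, ω_r=1
12(0−ω_c) = −70(1−ω_c)  ⇒  82ω_c = 70  ⇒  ω_c = 35/41
ω_c/ω_r = 35/41

35/41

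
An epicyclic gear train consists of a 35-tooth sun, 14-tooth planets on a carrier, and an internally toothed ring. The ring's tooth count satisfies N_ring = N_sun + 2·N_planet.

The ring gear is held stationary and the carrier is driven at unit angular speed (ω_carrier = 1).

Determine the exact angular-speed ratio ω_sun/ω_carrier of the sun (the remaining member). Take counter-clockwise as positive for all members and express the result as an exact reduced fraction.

N_ring = 35 + 2·14 = 63
35(ω_s−ω_c) = −63(ω_r−ω_c),  ω_r=0, ω_c=1
ω_s = 1 − (63/35)(0−1) = 14/5
ω_s/ω_c = 14/5

14/5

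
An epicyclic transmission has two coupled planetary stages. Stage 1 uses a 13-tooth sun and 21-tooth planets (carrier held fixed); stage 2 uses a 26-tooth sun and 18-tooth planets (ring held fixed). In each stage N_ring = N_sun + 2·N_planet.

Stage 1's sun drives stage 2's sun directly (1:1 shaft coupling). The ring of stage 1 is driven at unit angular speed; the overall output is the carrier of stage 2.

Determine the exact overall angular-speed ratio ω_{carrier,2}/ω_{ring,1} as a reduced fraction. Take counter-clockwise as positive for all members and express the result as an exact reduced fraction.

-5/4

Stage 1: N_ring = 13 + 2·21 = 55
Stage 1: 13(ω_s−ω_c) = −55(ω_r−ω_c),  ω_c=0, ω_r=1
Stage 1: ω_s = 0 − (55/13)(1−0) = -55/13
  ⇒ ω_s¹/ω_r¹ = -55/13
Stage 2: N_ring = 26 + 2·18 = 62
Stage 2: 26(ω_s−ω_c) = −62(ω_r−ω_c),  ω_r=0, ω_s=1
Stage 2: 26(1−ω_c) = −62(0−ω_c)  ⇒  88ω_c = 26  ⇒  ω_c = 13/44
  ⇒ ω_c²/ω_s² = 13/44
Coupling ω_s² = ω_s¹ ⇒ overall = -55/13 × 13/44 = -5/4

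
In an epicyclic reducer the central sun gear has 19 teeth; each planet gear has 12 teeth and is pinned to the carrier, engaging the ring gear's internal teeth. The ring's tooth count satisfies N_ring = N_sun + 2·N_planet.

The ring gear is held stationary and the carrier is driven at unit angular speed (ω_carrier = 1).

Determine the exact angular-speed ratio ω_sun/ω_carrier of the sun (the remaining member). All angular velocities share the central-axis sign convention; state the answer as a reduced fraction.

62/19

N_ring = 19 + 2·12 = 43
19(ω_s−ω_c) = −43(ω_r−ω_c),  ω_r=0, ω_c=1
ω_s = 1 − (43/19)(0−1) = 62/19
ω_s/ω_c = 62/19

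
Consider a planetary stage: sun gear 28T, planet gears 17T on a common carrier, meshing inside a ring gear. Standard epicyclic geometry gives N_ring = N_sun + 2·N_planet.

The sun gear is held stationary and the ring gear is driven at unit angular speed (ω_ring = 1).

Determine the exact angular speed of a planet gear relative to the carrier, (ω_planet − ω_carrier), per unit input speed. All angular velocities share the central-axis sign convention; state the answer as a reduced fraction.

N_ring = 28 + 2·17 = 62
28(ω_s−ω_c) = −62(ω_r−ω_c),  ω_s=0, ω_r=1
28(0−ω_c) = −62(1−ω_c)  ⇒  90ω_c = 62  ⇒  ω_c = 31/45
sun–planet: 28·(0−31/45) = −17·(ω_p−ω_c)  ⇒  ω_p−ω_c = −(28/17)·(-31/45) = 868/765

868/765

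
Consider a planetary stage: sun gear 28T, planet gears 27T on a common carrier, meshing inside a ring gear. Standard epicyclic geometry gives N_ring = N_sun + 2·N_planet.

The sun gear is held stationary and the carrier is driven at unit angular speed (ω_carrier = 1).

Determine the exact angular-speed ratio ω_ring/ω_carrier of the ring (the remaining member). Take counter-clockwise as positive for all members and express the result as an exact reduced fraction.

N_ring = 28 + 2·27 = 82
28(ω_s−ω_c) = −82(ω_r−ω_c),  ω_s=0, ω_c=1
ω_r = 1 − (28/82)(0−1) = 55/41
ω_r/ω_c = 55/41

55/41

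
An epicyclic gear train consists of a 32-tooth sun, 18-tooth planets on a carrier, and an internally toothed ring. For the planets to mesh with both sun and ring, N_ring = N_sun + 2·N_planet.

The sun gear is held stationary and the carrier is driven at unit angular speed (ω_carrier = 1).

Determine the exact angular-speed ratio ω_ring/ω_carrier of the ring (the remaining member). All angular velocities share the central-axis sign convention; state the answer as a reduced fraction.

25/17

N_ring = 32 + 2·18 = 68
32(ω_s−ω_c) = −68(ω_r−ω_c),  ω_s=0, ω_c=1
ω_r = 1 − (32/68)(0−1) = 25/17
ω_r/ω_c = 25/17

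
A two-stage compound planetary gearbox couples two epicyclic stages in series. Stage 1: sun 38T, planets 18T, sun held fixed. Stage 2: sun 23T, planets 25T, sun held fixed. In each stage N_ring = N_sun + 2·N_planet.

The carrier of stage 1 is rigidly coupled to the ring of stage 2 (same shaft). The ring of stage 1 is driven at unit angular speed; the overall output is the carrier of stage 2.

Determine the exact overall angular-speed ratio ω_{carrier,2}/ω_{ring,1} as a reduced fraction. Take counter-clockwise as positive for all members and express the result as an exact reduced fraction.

2701/5376

Stage 1: N_ring = 38 + 2·18 = 74
Stage 1: 38(ω_s−ω_c) = −74(ω_r−ω_c),  ω_s=0, ω_r=1
Stage 1: 38(0−ω_c) = −74(1−ω_c)  ⇒  112ω_c = 74  ⇒  ω_c = 37/56
  ⇒ ω_c¹/ω_r¹ = 37/56
Stage 2: N_ring = 23 + 2·25 = 73
Stage 2: 23(ω_s−ω_c) = −73(ω_r−ω_c),  ω_s=0, ω_r=1
Stage 2: 23(0−ω_c) = −73(1−ω_c)  ⇒  96ω_c = 73  ⇒  ω_c = 73/96
  ⇒ ω_c²/ω_r² = 73/96
Coupling ω_r² = ω_c¹ ⇒ overall = 37/56 × 73/96 = 2701/5376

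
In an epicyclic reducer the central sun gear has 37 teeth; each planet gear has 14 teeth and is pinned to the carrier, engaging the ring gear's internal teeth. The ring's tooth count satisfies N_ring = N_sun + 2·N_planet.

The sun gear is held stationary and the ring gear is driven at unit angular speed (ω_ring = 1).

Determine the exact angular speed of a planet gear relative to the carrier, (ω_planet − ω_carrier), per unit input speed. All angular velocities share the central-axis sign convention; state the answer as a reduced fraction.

2405/1428

N_ring = 37 + 2·14 = 65
37(ω_s−ω_c) = −65(ω_r−ω_c),  ω_s=0, ω_r=1
37(0−ω_c) = −65(1−ω_c)  ⇒  102ω_c = 65  ⇒  ω_c = 65/102
sun–planet: 37·(0−65/102) = −14·(ω_p−ω_c)  ⇒  ω_p−ω_c = −(37/14)·(-65/102) = 2405/1428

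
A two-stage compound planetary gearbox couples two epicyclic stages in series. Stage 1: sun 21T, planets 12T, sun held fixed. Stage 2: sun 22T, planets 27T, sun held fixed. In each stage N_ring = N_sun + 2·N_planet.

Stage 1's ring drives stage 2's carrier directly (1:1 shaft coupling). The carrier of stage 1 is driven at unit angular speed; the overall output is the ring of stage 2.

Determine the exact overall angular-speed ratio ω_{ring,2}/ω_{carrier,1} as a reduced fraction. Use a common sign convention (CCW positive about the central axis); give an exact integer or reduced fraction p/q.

Stage 1: N_ring = 21 + 2·12 = 45
Stage 1: 21(ω_s−ω_c) = −45(ω_r−ω_c),  ω_s=0, ω_c=1
Stage 1: ω_r = 1 − (21/45)(0−1) = 22/15
  ⇒ ω_r¹/ω_c¹ = 22/15
Stage 2: N_ring = 22 + 2·27 = 76
Stage 2: 22(ω_s−ω_c) = −76(ω_r−ω_c),  ω_s=0, ω_c=1
Stage 2: ω_r = 1 − (22/76)(0−1) = 49/38
  ⇒ ω_r²/ω_c² = 49/38
Coupling ω_c² = ω_r¹ ⇒ overall = 22/15 × 49/38 = 539/285

539/285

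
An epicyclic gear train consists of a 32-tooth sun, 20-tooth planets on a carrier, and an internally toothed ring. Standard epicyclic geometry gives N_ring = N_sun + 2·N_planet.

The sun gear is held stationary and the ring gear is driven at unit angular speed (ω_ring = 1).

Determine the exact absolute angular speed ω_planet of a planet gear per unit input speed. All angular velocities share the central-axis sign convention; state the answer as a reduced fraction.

9/5

N_ring = 32 + 2·20 = 72
32(ω_s−ω_c) = −72(ω_r−ω_c),  ω_s=0, ω_r=1
32(0−ω_c) = −72(1−ω_c)  ⇒  104ω_c = 72  ⇒  ω_c = 9/13
sun–planet: 32·(0−9/13) = −20·(ω_p−ω_c)  ⇒  ω_p−ω_c = −(32/20)·(-9/13) = 72/65
ω_p = 9/13 + 72/65 = 9/5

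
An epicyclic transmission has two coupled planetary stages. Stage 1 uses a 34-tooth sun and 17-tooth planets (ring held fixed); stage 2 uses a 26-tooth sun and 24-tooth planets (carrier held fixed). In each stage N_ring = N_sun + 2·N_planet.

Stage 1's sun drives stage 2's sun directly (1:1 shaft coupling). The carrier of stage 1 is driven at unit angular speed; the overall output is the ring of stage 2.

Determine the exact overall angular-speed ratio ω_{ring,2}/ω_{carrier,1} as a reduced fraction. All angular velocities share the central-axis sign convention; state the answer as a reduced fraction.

-39/37

Stage 1: N_ring = 34 + 2·17 = 68
Stage 1: 34(ω_s−ω_c) = −68(ω_r−ω_c),  ω_r=0, ω_c=1
Stage 1: ω_s = 1 − (68/34)(0−1) = 3
  ⇒ ω_s¹/ω_c¹ = 3
Stage 2: N_ring = 26 + 2·24 = 74
Stage 2: 26(ω_s−ω_c) = −74(ω_r−ω_c),  ω_c=0, ω_s=1
Stage 2: ω_r = 0 − (26/74)(1−0) = -13/37
  ⇒ ω_r²/ω_s² = -13/37
Coupling ω_s² = ω_s¹ ⇒ overall = 3 × -13/37 = -39/37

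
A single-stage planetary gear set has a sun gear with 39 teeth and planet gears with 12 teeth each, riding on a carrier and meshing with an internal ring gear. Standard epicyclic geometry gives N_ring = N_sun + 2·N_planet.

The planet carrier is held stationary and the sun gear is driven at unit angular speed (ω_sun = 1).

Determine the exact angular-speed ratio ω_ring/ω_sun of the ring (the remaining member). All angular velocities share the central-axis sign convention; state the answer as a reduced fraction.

N_ring = 39 + 2·12 = 63
39(ω_s−ω_c) = −63(ω_r−ω_c),  ω_c=0, ω_s=1
ω_r = 0 − (39/63)(1−0) = -13/21
ω_r/ω_s = -13/21

-13/21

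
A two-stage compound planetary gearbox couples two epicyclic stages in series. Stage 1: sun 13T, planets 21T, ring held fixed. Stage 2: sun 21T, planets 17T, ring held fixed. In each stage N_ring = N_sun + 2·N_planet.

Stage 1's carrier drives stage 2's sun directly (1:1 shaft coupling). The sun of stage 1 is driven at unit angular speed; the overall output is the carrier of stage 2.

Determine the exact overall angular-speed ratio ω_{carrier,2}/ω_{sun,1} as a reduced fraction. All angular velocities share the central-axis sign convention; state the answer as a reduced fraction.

273/5168

Stage 1: N_ring = 13 + 2·21 = 55
Stage 1: 13(ω_s−ω_c) = −55(ω_r−ω_c),  ω_r=0, ω_s=1
Stage 1: 13(1−ω_c) = −55(0−ω_c)  ⇒  68ω_c = 13  ⇒  ω_c = 13/68
  ⇒ ω_c¹/ω_s¹ = 13/68
Stage 2: N_ring = 21 + 2·17 = 55
Stage 2: 21(ω_s−ω_c) = −55(ω_r−ω_c),  ω_r=0, ω_s=1
Stage 2: 21(1−ω_c) = −55(0−ω_c)  ⇒  76ω_c = 21  ⇒  ω_c = 21/76
  ⇒ ω_c²/ω_s² = 21/76
Coupling ω_s² = ω_c¹ ⇒ overall = 13/68 × 21/76 = 273/5168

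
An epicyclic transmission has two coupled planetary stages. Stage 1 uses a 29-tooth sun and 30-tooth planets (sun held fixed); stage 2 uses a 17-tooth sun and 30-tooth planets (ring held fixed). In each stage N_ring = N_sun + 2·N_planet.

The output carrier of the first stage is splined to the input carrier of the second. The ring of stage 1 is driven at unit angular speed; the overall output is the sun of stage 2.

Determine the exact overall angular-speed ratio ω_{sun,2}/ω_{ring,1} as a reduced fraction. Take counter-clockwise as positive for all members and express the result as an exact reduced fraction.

Stage 1: N_ring = 29 + 2·30 = 89
Stage 1: 29(ω_s−ω_c) = −89(ω_r−ω_c),  ω_s=0, ω_r=1
Stage 1: 29(0−ω_c) = −89(1−ω_c)  ⇒  118ω_c = 89  ⇒  ω_c = 89/118
  ⇒ ω_c¹/ω_r¹ = 89/118
Stage 2: N_ring = 17 + 2·30 = 77
Stage 2: 17(ω_s−ω_c) = −77(ω_r−ω_c),  ω_r=0, ω_c=1
Stage 2: ω_s = 1 − (77/17)(0−1) = 94/17
  ⇒ ω_s²/ω_c² = 94/17
Coupling ω_c² = ω_c¹ ⇒ overall = 89/118 × 94/17 = 4183/1003

4183/1003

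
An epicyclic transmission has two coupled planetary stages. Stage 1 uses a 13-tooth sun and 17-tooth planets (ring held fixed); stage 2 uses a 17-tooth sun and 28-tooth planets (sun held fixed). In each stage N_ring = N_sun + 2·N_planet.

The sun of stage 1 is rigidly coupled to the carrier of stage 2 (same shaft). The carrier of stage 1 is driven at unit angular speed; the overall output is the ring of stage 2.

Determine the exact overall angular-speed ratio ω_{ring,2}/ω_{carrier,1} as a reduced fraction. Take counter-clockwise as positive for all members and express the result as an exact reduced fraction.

5400/949

Stage 1: N_ring = 13 + 2·17 = 47
Stage 1: 13(ω_s−ω_c) = −47(ω_r−ω_c),  ω_r=0, ω_c=1
Stage 1: ω_s = 1 − (47/13)(0−1) = 60/13
  ⇒ ω_s¹/ω_c¹ = 60/13
Stage 2: N_ring = 17 + 2·28 = 73
Stage 2: 17(ω_s−ω_c) = −73(ω_r−ω_c),  ω_s=0, ω_c=1
Stage 2: ω_r = 1 − (17/73)(0−1) = 90/73
  ⇒ ω_r²/ω_c² = 90/73
Coupling ω_c² = ω_s¹ ⇒ overall = 60/13 × 90/73 = 5400/949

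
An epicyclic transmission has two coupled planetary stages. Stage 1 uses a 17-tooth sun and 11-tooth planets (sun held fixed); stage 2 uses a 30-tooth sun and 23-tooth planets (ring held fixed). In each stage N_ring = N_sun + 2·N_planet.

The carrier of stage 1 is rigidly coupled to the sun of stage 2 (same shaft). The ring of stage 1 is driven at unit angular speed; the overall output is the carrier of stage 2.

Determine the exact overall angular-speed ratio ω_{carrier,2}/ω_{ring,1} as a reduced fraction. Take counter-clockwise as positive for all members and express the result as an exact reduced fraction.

Stage 1: N_ring = 17 + 2·11 = 39
Stage 1: 17(ω_s−ω_c) = −39(ω_r−ω_c),  ω_s=0, ω_r=1
Stage 1: 17(0−ω_c) = −39(1−ω_c)  ⇒  56ω_c = 39  ⇒  ω_c = 39/56
  ⇒ ω_c¹/ω_r¹ = 39/56
Stage 2: N_ring = 30 + 2·23 = 76
Stage 2: 30(ω_s−ω_c) = −76(ω_r−ω_c),  ω_r=0, ω_s=1
Stage 2: 30(1−ω_c) = −76(0−ω_c)  ⇒  106ω_c = 30  ⇒  ω_c = 15/53
  ⇒ ω_c²/ω_s² = 15/53
Coupling ω_s² = ω_c¹ ⇒ overall = 39/56 × 15/53 = 585/2968

585/2968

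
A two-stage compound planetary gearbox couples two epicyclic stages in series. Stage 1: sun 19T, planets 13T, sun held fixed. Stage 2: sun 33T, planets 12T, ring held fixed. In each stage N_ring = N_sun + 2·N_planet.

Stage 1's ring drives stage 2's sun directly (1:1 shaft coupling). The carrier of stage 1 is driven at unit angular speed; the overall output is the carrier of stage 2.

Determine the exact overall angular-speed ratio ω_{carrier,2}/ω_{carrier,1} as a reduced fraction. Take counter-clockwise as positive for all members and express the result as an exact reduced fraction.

Stage 1: N_ring = 19 + 2·13 = 45
Stage 1: 19(ω_s−ω_c) = −45(ω_r−ω_c),  ω_s=0, ω_c=1
Stage 1: ω_r = 1 − (19/45)(0−1) = 64/45
  ⇒ ω_r¹/ω_c¹ = 64/45
Stage 2: N_ring = 33 + 2·12 = 57
Stage 2: 33(ω_s−ω_c) = −57(ω_r−ω_c),  ω_r=0, ω_s=1
Stage 2: 33(1−ω_c) = −57(0−ω_c)  ⇒  90ω_c = 33  ⇒  ω_c = 11/30
  ⇒ ω_c²/ω_s² = 11/30
Coupling ω_s² = ω_r¹ ⇒ overall = 64/45 × 11/30 = 352/675

352/675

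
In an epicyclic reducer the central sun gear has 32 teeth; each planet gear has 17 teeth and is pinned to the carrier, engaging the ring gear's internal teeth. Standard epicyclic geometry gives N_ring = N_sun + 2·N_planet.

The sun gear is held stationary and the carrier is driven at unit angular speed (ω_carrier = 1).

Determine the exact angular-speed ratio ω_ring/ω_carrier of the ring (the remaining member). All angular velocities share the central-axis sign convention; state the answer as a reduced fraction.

N_ring = 32 + 2·17 = 66
32(ω_s−ω_c) = −66(ω_r−ω_c),  ω_s=0, ω_c=1
ω_r = 1 − (32/66)(0−1) = 49/33
ω_r/ω_c = 49/33

49/33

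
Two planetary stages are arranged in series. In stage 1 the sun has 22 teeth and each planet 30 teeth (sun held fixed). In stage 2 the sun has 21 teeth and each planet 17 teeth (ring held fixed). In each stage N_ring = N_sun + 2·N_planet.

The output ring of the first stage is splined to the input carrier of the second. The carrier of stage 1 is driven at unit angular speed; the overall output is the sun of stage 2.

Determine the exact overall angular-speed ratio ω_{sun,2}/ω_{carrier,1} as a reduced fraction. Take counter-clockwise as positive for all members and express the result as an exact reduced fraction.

3952/861

Stage 1: N_ring = 22 + 2·30 = 82
Stage 1: 22(ω_s−ω_c) = −82(ω_r−ω_c),  ω_s=0, ω_c=1
Stage 1: ω_r = 1 − (22/82)(0−1) = 52/41
  ⇒ ω_r¹/ω_c¹ = 52/41
Stage 2: N_ring = 21 + 2·17 = 55
Stage 2: 21(ω_s−ω_c) = −55(ω_r−ω_c),  ω_r=0, ω_c=1
Stage 2: ω_s = 1 − (55/21)(0−1) = 76/21
  ⇒ ω_s²/ω_c² = 76/21
Coupling ω_c² = ω_r¹ ⇒ overall = 52/41 × 76/21 = 3952/861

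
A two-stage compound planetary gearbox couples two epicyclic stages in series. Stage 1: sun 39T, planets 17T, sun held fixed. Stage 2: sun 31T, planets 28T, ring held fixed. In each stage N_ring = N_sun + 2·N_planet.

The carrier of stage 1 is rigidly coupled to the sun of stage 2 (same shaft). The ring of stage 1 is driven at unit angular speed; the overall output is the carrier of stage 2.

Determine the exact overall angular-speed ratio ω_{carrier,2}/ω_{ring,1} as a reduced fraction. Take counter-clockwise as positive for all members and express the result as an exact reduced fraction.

2263/13216

Stage 1: N_ring = 39 + 2·17 = 73
Stage 1: 39(ω_s−ω_c) = −73(ω_r−ω_c),  ω_s=0, ω_r=1
Stage 1: 39(0−ω_c) = −73(1−ω_c)  ⇒  112ω_c = 73  ⇒  ω_c = 73/112
  ⇒ ω_c¹/ω_r¹ = 73/112
Stage 2: N_ring = 31 + 2·28 = 87
Stage 2: 31(ω_s−ω_c) = −87(ω_r−ω_c),  ω_r=0, ω_s=1
Stage 2: 31(1−ω_c) = −87(0−ω_c)  ⇒  118ω_c = 31  ⇒  ω_c = 31/118
  ⇒ ω_c²/ω_s² = 31/118
Coupling ω_s² = ω_c¹ ⇒ overall = 73/112 × 31/118 = 2263/13216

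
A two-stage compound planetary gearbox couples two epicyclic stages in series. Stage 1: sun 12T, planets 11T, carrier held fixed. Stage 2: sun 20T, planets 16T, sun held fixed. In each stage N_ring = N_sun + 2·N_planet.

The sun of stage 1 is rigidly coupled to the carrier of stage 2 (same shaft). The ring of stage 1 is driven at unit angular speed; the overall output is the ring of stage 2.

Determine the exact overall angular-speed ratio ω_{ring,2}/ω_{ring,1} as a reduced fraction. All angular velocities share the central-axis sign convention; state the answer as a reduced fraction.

Stage 1: N_ring = 12 + 2·11 = 34
Stage 1: 12(ω_s−ω_c) = −34(ω_r−ω_c),  ω_c=0, ω_r=1
Stage 1: ω_s = 0 − (34/12)(1−0) = -17/6
  ⇒ ω_s¹/ω_r¹ = -17/6
Stage 2: N_ring = 20 + 2·16 = 52
Stage 2: 20(ω_s−ω_c) = −52(ω_r−ω_c),  ω_s=0, ω_c=1
Stage 2: ω_r = 1 − (20/52)(0−1) = 18/13
  ⇒ ω_r²/ω_c² = 18/13
Coupling ω_c² = ω_s¹ ⇒ overall = -17/6 × 18/13 = -51/13

-51/13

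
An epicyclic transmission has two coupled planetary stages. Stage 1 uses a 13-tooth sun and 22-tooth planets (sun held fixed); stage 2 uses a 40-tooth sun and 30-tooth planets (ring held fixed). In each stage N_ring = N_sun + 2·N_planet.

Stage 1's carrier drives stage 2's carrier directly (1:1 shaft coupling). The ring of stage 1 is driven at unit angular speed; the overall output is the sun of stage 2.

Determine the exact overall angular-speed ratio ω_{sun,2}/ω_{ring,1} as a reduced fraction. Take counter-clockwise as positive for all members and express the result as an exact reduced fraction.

57/20

Stage 1: N_ring = 13 + 2·22 = 57
Stage 1: 13(ω_s−ω_c) = −57(ω_r−ω_c),  ω_s=0, ω_r=1
Stage 1: 13(0−ω_c) = −57(1−ω_c)  ⇒  70ω_c = 57  ⇒  ω_c = 57/70
  ⇒ ω_c¹/ω_r¹ = 57/70
Stage 2: N_ring = 40 + 2·30 = 100
Stage 2: 40(ω_s−ω_c) = −100(ω_r−ω_c),  ω_r=0, ω_c=1
Stage 2: ω_s = 1 − (100/40)(0−1) = 7/2
  ⇒ ω_s²/ω_c² = 7/2
Coupling ω_c² = ω_c¹ ⇒ overall = 57/70 × 7/2 = 57/20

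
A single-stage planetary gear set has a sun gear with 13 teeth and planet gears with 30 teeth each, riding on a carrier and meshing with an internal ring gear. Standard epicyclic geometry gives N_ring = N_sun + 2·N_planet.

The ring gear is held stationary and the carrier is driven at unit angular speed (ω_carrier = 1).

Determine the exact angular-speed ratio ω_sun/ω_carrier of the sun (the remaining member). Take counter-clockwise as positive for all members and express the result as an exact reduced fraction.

86/13

N_ring = 13 + 2·30 = 73
13(ω_s−ω_c) = −73(ω_r−ω_c),  ω_r=0, ω_c=1
ω_s = 1 − (73/13)(0−1) = 86/13
ω_s/ω_c = 86/13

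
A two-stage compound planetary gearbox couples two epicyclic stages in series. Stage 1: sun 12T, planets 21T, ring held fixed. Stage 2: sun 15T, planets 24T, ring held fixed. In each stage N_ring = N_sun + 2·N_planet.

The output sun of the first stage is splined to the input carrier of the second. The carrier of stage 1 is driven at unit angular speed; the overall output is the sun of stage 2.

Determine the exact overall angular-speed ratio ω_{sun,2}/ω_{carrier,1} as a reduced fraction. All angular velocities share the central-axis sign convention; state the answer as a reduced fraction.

143/5

Stage 1: N_ring = 12 + 2·21 = 54
Stage 1: 12(ω_s−ω_c) = −54(ω_r−ω_c),  ω_r=0, ω_c=1
Stage 1: ω_s = 1 − (54/12)(0−1) = 11/2
  ⇒ ω_s¹/ω_c¹ = 11/2
Stage 2: N_ring = 15 + 2·24 = 63
Stage 2: 15(ω_s−ω_c) = −63(ω_r−ω_c),  ω_r=0, ω_c=1
Stage 2: ω_s = 1 − (63/15)(0−1) = 26/5
  ⇒ ω_s²/ω_c² = 26/5
Coupling ω_c² = ω_s¹ ⇒ overall = 11/2 × 26/5 = 143/5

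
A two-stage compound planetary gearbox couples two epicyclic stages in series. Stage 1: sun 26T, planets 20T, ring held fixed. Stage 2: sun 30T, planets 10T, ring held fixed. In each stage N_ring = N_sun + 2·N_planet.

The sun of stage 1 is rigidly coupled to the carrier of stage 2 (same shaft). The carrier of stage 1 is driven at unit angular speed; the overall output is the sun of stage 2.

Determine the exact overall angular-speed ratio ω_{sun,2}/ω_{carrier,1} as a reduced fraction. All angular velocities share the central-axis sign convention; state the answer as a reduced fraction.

368/39

Stage 1: N_ring = 26 + 2·20 = 66
Stage 1: 26(ω_s−ω_c) = −66(ω_r−ω_c),  ω_r=0, ω_c=1
Stage 1: ω_s = 1 − (66/26)(0−1) = 46/13
  ⇒ ω_s¹/ω_c¹ = 46/13
Stage 2: N_ring = 30 + 2·10 = 50
Stage 2: 30(ω_s−ω_c) = −50(ω_r−ω_c),  ω_r=0, ω_c=1
Stage 2: ω_s = 1 − (50/30)(0−1) = 8/3
  ⇒ ω_s²/ω_c² = 8/3
Coupling ω_c² = ω_s¹ ⇒ overall = 46/13 × 8/3 = 368/39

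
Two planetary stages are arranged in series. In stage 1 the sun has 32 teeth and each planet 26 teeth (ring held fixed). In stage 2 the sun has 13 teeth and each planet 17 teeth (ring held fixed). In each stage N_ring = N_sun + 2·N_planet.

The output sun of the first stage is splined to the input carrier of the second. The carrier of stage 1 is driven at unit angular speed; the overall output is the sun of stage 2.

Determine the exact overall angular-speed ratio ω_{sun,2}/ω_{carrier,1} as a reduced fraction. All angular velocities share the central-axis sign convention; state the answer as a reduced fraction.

Stage 1: N_ring = 32 + 2·26 = 84
Stage 1: 32(ω_s−ω_c) = −84(ω_r−ω_c),  ω_r=0, ω_c=1
Stage 1: ω_s = 1 − (84/32)(0−1) = 29/8
  ⇒ ω_s¹/ω_c¹ = 29/8
Stage 2: N_ring = 13 + 2·17 = 47
Stage 2: 13(ω_s−ω_c) = −47(ω_r−ω_c),  ω_r=0, ω_c=1
Stage 2: ω_s = 1 − (47/13)(0−1) = 60/13
  ⇒ ω_s²/ω_c² = 60/13
Coupling ω_c² = ω_s¹ ⇒ overall = 29/8 × 60/13 = 435/26

435/26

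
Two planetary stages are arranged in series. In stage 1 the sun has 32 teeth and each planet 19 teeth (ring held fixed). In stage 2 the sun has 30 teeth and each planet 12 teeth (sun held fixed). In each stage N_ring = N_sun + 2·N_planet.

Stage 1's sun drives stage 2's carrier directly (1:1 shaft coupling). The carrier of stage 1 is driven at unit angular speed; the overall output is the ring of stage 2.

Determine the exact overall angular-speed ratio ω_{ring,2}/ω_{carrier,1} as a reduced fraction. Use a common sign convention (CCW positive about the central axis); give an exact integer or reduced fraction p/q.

Stage 1: N_ring = 32 + 2·19 = 70
Stage 1: 32(ω_s−ω_c) = −70(ω_r−ω_c),  ω_r=0, ω_c=1
Stage 1: ω_s = 1 − (70/32)(0−1) = 51/16
  ⇒ ω_s¹/ω_c¹ = 51/16
Stage 2: N_ring = 30 + 2·12 = 54
Stage 2: 30(ω_s−ω_c) = −54(ω_r−ω_c),  ω_s=0, ω_c=1
Stage 2: ω_r = 1 − (30/54)(0−1) = 14/9
  ⇒ ω_r²/ω_c² = 14/9
Coupling ω_c² = ω_s¹ ⇒ overall = 51/16 × 14/9 = 119/24

119/24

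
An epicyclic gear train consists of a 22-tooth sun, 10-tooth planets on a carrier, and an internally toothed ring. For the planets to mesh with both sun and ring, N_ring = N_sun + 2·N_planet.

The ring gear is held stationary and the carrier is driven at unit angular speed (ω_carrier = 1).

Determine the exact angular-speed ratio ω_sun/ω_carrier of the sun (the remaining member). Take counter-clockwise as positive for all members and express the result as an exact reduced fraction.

N_ring = 22 + 2·10 = 42
22(ω_s−ω_c) = −42(ω_r−ω_c),  ω_r=0, ω_c=1
ω_s = 1 − (42/22)(0−1) = 32/11
ω_s/ω_c = 32/11

32/11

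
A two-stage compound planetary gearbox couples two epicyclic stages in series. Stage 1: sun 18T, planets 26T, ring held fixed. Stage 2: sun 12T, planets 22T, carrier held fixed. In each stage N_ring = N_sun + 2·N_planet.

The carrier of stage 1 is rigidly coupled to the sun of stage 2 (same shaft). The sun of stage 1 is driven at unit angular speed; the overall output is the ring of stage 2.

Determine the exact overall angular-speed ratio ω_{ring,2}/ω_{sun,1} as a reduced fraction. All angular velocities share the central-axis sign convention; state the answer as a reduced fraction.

Stage 1: N_ring = 18 + 2·26 = 70
Stage 1: 18(ω_s−ω_c) = −70(ω_r−ω_c),  ω_r=0, ω_s=1
Stage 1: 18(1−ω_c) = −70(0−ω_c)  ⇒  88ω_c = 18  ⇒  ω_c = 9/44
  ⇒ ω_c¹/ω_s¹ = 9/44
Stage 2: N_ring = 12 + 2·22 = 56
Stage 2: 12(ω_s−ω_c) = −56(ω_r−ω_c),  ω_c=0, ω_s=1
Stage 2: ω_r = 0 − (12/56)(1−0) = -3/14
  ⇒ ω_r²/ω_s² = -3/14
Coupling ω_s² = ω_c¹ ⇒ overall = 9/44 × -3/14 = -27/616

-27/616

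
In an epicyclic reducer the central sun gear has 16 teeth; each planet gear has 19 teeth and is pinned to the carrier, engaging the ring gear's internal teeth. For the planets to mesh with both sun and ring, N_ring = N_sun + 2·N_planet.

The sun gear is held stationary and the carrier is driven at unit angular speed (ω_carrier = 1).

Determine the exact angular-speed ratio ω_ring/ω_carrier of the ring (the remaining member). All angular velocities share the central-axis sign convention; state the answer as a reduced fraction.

35/27

N_ring = 16 + 2·19 = 54
16(ω_s−ω_c) = −54(ω_r−ω_c),  ω_s=0, ω_c=1
ω_r = 1 − (16/54)(0−1) = 35/27
ω_r/ω_c = 35/27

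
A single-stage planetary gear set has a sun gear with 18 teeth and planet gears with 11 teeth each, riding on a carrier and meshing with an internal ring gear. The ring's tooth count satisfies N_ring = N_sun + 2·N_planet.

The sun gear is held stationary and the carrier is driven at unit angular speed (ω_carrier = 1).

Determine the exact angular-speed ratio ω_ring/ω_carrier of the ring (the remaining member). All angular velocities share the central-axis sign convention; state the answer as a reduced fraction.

29/20

N_ring = 18 + 2·11 = 40
18(ω_s−ω_c) = −40(ω_r−ω_c),  ω_s=0, ω_c=1
ω_r = 1 − (18/40)(0−1) = 29/20
ω_r/ω_c = 29/20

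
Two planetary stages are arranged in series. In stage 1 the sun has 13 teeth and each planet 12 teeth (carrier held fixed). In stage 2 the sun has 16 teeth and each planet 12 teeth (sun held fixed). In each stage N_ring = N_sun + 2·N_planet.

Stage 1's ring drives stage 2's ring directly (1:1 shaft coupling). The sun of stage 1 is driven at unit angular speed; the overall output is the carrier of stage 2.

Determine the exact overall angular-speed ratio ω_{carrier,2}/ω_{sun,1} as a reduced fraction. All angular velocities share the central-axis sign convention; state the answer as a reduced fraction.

Stage 1: N_ring = 13 + 2·12 = 37
Stage 1: 13(ω_s−ω_c) = −37(ω_r−ω_c),  ω_c=0, ω_s=1
Stage 1: ω_r = 0 − (13/37)(1−0) = -13/37
  ⇒ ω_r¹/ω_s¹ = -13/37
Stage 2: N_ring = 16 + 2·12 = 40
Stage 2: 16(ω_s−ω_c) = −40(ω_r−ω_c),  ω_s=0, ω_r=1
Stage 2: 16(0−ω_c) = −40(1−ω_c)  ⇒  56ω_c = 40  ⇒  ω_c = 5/7
  ⇒ ω_c²/ω_r² = 5/7
Coupling ω_r² = ω_r¹ ⇒ overall = -13/37 × 5/7 = -65/259

-65/259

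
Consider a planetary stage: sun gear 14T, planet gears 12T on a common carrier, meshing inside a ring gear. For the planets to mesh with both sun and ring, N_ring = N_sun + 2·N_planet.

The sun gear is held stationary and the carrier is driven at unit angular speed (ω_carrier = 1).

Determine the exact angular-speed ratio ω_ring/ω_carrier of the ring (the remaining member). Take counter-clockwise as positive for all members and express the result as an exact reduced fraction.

26/19

N_ring = 14 + 2·12 = 38
14(ω_s−ω_c) = −38(ω_r−ω_c),  ω_s=0, ω_c=1
ω_r = 1 − (14/38)(0−1) = 26/19
ω_r/ω_c = 26/19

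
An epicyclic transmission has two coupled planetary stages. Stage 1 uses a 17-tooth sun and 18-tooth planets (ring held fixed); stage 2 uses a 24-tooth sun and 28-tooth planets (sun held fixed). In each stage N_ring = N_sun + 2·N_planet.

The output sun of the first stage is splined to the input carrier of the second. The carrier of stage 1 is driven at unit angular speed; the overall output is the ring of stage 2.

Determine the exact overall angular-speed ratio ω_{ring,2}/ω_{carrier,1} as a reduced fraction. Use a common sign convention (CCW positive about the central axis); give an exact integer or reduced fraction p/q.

Stage 1: N_ring = 17 + 2·18 = 53
Stage 1: 17(ω_s−ω_c) = −53(ω_r−ω_c),  ω_r=0, ω_c=1
Stage 1: ω_s = 1 − (53/17)(0−1) = 70/17
  ⇒ ω_s¹/ω_c¹ = 70/17
Stage 2: N_ring = 24 + 2·28 = 80
Stage 2: 24(ω_s−ω_c) = −80(ω_r−ω_c),  ω_s=0, ω_c=1
Stage 2: ω_r = 1 − (24/80)(0−1) = 13/10
  ⇒ ω_r²/ω_c² = 13/10
Coupling ω_c² = ω_s¹ ⇒ overall = 70/17 × 13/10 = 91/17

91/17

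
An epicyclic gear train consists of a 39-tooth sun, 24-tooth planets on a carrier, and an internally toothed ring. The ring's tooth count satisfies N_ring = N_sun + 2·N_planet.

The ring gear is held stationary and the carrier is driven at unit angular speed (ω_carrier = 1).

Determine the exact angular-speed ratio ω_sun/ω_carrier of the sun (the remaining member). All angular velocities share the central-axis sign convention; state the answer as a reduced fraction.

N_ring = 39 + 2·24 = 87
39(ω_s−ω_c) = −87(ω_r−ω_c),  ω_r=0, ω_c=1
ω_s = 1 − (87/39)(0−1) = 42/13
ω_s/ω_c = 42/13

42/13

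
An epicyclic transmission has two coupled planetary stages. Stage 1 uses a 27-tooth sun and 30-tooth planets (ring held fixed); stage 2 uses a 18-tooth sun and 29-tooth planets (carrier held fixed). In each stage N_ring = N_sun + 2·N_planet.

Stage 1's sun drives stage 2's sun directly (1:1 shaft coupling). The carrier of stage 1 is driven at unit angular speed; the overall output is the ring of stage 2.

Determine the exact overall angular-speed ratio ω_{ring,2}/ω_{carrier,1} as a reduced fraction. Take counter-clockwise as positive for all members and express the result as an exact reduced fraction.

-1

Stage 1: N_ring = 27 + 2·30 = 87
Stage 1: 27(ω_s−ω_c) = −87(ω_r−ω_c),  ω_r=0, ω_c=1
Stage 1: ω_s = 1 − (87/27)(0−1) = 38/9
  ⇒ ω_s¹/ω_c¹ = 38/9
Stage 2: N_ring = 18 + 2·29 = 76
Stage 2: 18(ω_s−ω_c) = −76(ω_r−ω_c),  ω_c=0, ω_s=1
Stage 2: ω_r = 0 − (18/76)(1−0) = -9/38
  ⇒ ω_r²/ω_s² = -9/38
Coupling ω_s² = ω_s¹ ⇒ overall = 38/9 × -9/38 = -1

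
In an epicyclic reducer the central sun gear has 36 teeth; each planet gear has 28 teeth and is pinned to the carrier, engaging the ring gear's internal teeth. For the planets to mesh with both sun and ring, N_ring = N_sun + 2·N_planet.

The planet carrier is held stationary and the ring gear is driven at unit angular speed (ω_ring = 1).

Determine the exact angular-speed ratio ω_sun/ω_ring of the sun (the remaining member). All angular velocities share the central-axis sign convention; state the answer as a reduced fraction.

N_ring = 36 + 2·28 = 92
36(ω_s−ω_c) = −92(ω_r−ω_c),  ω_c=0, ω_r=1
ω_s = 0 − (92/36)(1−0) = -23/9
ω_s/ω_r = -23/9

-23/9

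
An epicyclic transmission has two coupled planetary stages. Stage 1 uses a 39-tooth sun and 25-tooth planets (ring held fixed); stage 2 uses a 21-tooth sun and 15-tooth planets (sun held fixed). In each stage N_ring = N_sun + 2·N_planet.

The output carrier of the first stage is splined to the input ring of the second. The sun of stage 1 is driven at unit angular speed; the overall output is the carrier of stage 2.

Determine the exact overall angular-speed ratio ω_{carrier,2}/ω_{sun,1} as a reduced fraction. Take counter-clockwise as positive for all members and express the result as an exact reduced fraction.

Stage 1: N_ring = 39 + 2·25 = 89
Stage 1: 39(ω_s−ω_c) = −89(ω_r−ω_c),  ω_r=0, ω_s=1
Stage 1: 39(1−ω_c) = −89(0−ω_c)  ⇒  128ω_c = 39  ⇒  ω_c = 39/128
  ⇒ ω_c¹/ω_s¹ = 39/128
Stage 2: N_ring = 21 + 2·15 = 51
Stage 2: 21(ω_s−ω_c) = −51(ω_r−ω_c),  ω_s=0, ω_r=1
Stage 2: 21(0−ω_c) = −51(1−ω_c)  ⇒  72ω_c = 51  ⇒  ω_c = 17/24
  ⇒ ω_c²/ω_r² = 17/24
Coupling ω_r² = ω_c¹ ⇒ overall = 39/128 × 17/24 = 221/1024

221/1024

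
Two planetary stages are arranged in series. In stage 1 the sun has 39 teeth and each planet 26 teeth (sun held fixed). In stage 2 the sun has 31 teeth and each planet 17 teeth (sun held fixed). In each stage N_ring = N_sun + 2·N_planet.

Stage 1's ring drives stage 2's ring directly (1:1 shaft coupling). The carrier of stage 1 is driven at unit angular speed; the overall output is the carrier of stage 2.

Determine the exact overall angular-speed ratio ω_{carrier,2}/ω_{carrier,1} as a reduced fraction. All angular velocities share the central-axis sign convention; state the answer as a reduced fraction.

Stage 1: N_ring = 39 + 2·26 = 91
Stage 1: 39(ω_s−ω_c) = −91(ω_r−ω_c),  ω_s=0, ω_c=1
Stage 1: ω_r = 1 − (39/91)(0−1) = 10/7
  ⇒ ω_r¹/ω_c¹ = 10/7
Stage 2: N_ring = 31 + 2·17 = 65
Stage 2: 31(ω_s−ω_c) = −65(ω_r−ω_c),  ω_s=0, ω_r=1
Stage 2: 31(0−ω_c) = −65(1−ω_c)  ⇒  96ω_c = 65  ⇒  ω_c = 65/96
  ⇒ ω_c²/ω_r² = 65/96
Coupling ω_r² = ω_r¹ ⇒ overall = 10/7 × 65/96 = 325/336

325/336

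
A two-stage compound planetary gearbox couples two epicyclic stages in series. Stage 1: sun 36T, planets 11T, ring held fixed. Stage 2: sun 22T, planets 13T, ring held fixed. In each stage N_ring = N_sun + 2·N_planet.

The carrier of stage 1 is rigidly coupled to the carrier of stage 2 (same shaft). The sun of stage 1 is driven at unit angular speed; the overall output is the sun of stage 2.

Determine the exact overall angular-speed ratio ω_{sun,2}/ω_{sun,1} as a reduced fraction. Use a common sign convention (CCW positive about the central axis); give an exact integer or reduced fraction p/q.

630/517

Stage 1: N_ring = 36 + 2·11 = 58
Stage 1: 36(ω_s−ω_c) = −58(ω_r−ω_c),  ω_r=0, ω_s=1
Stage 1: 36(1−ω_c) = −58(0−ω_c)  ⇒  94ω_c = 36  ⇒  ω_c = 18/47
  ⇒ ω_c¹/ω_s¹ = 18/47
Stage 2: N_ring = 22 + 2·13 = 48
Stage 2: 22(ω_s−ω_c) = −48(ω_r−ω_c),  ω_r=0, ω_c=1
Stage 2: ω_s = 1 − (48/22)(0−1) = 35/11
  ⇒ ω_s²/ω_c² = 35/11
Coupling ω_c² = ω_c¹ ⇒ overall = 18/47 × 35/11 = 630/517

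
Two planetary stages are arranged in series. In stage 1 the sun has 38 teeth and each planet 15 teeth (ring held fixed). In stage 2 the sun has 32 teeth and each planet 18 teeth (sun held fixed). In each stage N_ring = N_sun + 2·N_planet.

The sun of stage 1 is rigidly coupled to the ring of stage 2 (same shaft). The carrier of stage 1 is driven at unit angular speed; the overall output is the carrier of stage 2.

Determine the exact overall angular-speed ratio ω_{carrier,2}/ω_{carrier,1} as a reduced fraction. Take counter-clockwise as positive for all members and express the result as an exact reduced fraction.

901/475

Stage 1: N_ring = 38 + 2·15 = 68
Stage 1: 38(ω_s−ω_c) = −68(ω_r−ω_c),  ω_r=0, ω_c=1
Stage 1: ω_s = 1 − (68/38)(0−1) = 53/19
  ⇒ ω_s¹/ω_c¹ = 53/19
Stage 2: N_ring = 32 + 2·18 = 68
Stage 2: 32(ω_s−ω_c) = −68(ω_r−ω_c),  ω_s=0, ω_r=1
Stage 2: 32(0−ω_c) = −68(1−ω_c)  ⇒  100ω_c = 68  ⇒  ω_c = 17/25
  ⇒ ω_c²/ω_r² = 17/25
Coupling ω_r² = ω_s¹ ⇒ overall = 53/19 × 17/25 = 901/475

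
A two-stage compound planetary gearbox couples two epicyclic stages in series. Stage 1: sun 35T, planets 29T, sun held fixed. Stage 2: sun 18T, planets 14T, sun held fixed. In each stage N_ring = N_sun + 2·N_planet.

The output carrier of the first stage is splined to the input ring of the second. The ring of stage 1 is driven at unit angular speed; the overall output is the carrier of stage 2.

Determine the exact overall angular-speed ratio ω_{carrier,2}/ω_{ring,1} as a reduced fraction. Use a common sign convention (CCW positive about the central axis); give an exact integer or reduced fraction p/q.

Stage 1: N_ring = 35 + 2·29 = 93
Stage 1: 35(ω_s−ω_c) = −93(ω_r−ω_c),  ω_s=0, ω_r=1
Stage 1: 35(0−ω_c) = −93(1−ω_c)  ⇒  128ω_c = 93  ⇒  ω_c = 93/128
  ⇒ ω_c¹/ω_r¹ = 93/128
Stage 2: N_ring = 18 + 2·14 = 46
Stage 2: 18(ω_s−ω_c) = −46(ω_r−ω_c),  ω_s=0, ω_r=1
Stage 2: 18(0−ω_c) = −46(1−ω_c)  ⇒  64ω_c = 46  ⇒  ω_c = 23/32
  ⇒ ω_c²/ω_r² = 23/32
Coupling ω_r² = ω_c¹ ⇒ overall = 93/128 × 23/32 = 2139/4096

2139/4096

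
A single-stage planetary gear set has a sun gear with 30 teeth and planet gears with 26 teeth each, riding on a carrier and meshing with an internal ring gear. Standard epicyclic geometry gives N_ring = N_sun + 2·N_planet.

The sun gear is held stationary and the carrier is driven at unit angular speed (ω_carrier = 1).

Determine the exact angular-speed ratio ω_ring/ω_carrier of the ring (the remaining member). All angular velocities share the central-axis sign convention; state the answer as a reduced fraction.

N_ring = 30 + 2·26 = 82
30(ω_s−ω_c) = −82(ω_r−ω_c),  ω_s=0, ω_c=1
ω_r = 1 − (30/82)(0−1) = 56/41
ω_r/ω_c = 56/41

56/41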